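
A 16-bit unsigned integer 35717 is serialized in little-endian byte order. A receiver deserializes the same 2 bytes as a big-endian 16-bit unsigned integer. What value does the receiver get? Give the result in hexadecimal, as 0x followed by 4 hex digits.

0x858B

35717 in 16-bit hexadecimal is 0x8B85.
Stored little-endian, the bytes at ascending addresses are 85 8B.
Read back as big-endian, the last byte is least significant, giving 0x858B.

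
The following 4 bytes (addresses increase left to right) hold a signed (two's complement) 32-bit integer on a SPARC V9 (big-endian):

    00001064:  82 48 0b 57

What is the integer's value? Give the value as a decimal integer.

-2109207721

Big-endian stores the most-significant byte at the lowest address.
The bytes are already most-significant first: 0x82480B57.
Top bit is set, so as a signed 32-bit value this is 0x82480B57 − 2^32 = -2109207721.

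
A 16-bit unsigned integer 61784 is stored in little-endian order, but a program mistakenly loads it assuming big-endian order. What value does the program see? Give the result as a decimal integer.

22769

61784 in 16-bit hexadecimal is 0xF158.
Stored little-endian, the bytes at ascending addresses are 58 F1.
Read back as big-endian, the last byte is least significant, giving 0x58F1.
0x58F1 = 22769.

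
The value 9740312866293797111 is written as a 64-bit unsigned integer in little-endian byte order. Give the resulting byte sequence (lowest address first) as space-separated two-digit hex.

9740312866293797111 in hexadecimal, padded to 64 bits, is 0x872C8AF20C9BD0F7.
Split into bytes (most-significant first): 87 2C 8A F2 0C 9B D0 F7.
In little-endian order the low byte comes first in memory.
So at ascending addresses the bytes are F7 D0 9B 0C F2 8A 2C 87.

F7 D0 9B 0C F2 8A 2C 87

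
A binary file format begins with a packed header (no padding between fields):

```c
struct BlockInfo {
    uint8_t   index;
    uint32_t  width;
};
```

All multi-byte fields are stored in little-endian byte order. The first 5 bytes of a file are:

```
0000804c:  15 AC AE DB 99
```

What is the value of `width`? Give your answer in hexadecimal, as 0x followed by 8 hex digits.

0x99DBAEAC

`width` follows `index` (1 byte), so it starts at byte offset 1 and occupies 4 bytes.
Bytes at offsets 1..4: AC AE DB 99.
Little-endian stores the least-significant byte at the lowest address.
Reassemble most-significant byte first: 99 DB AE AC → 0x99DBAEAC.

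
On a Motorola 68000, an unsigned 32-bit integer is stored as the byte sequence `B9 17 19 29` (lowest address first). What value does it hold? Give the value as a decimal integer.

Big-endian stores the most-significant byte at the lowest address.
The bytes are already most-significant first: 0xB9171929.
0xB9171929 = 3105298729.

3105298729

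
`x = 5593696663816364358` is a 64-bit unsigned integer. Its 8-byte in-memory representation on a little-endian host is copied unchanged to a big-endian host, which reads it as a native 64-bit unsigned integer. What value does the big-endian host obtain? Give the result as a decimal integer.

5107380651524202573

5593696663816364358 in 64-bit hexadecimal is 0x4DA0CD7AA40FE146.
Stored little-endian, the bytes at ascending addresses are 46 E1 0F A4 7A CD A0 4D.
Read back as big-endian, the last byte is least significant, giving 0x46E10FA47ACDA04D.
0x46E10FA47ACDA04D = 5107380651524202573.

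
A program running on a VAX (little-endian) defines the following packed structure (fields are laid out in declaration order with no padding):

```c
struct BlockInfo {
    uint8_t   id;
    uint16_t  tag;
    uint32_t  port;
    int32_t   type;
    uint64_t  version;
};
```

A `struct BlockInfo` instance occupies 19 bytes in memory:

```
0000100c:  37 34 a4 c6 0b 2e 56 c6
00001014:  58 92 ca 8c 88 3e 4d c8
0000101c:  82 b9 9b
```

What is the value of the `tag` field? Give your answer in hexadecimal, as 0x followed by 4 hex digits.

`tag` follows `id` (1 byte), so it starts at byte offset 1 and occupies 2 bytes.
Bytes at offsets 1..2: 34 A4.
Little-endian stores the least-significant byte at the lowest address.
Reassemble most-significant byte first: A4 34 → 0xA434.

0xA434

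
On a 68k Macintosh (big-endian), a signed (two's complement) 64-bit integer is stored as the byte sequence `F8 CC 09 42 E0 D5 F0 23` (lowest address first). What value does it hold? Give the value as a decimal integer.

Big-endian: lowest address holds the most-significant byte.
The bytes are already most-significant first: 0xF8CC0942E0D5F023.
Top bit is set, so as a signed 64-bit value this is 0xF8CC0942E0D5F023 − 2^64 = -519029674209841117.

-519029674209841117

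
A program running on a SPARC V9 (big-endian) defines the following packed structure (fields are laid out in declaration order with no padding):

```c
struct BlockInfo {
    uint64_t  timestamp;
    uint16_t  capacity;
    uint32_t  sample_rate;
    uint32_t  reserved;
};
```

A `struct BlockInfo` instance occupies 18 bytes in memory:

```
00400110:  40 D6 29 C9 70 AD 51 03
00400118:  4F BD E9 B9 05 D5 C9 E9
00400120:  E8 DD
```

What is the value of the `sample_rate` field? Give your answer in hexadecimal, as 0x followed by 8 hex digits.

0xE9B905D5

`sample_rate` follows `timestamp` (8 B), `capacity` (2 B), so it starts at offset 8 + 2 = 10 and occupies 4 bytes.
Bytes at offsets 10..13: E9 B9 05 D5.
In big-endian order the high byte comes first in memory.
The bytes are already most-significant first: 0xE9B905D5.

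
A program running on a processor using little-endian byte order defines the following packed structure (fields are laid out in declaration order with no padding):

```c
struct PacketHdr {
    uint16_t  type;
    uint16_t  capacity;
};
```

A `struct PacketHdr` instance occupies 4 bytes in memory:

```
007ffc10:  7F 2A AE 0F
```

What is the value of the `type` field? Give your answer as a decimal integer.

`type` is the first field, at byte offset 0, occupying 2 bytes.
Bytes at offsets 0..1: 7F 2A.
In little-endian order the low byte comes first in memory.
Reassemble most-significant byte first: 2A 7F → 0x2A7F.
0x2A7F = 10879.

10879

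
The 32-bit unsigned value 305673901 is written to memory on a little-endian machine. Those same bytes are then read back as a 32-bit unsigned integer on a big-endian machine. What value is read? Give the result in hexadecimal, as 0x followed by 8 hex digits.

0xAD363812

305673901 in 32-bit hexadecimal is 0x123836AD.
Stored little-endian, the bytes at ascending addresses are AD 36 38 12.
Read back as big-endian, the last byte is least significant, giving 0xAD363812.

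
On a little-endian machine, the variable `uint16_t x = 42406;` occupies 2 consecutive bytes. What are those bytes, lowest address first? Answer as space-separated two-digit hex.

A6 A5

42406 in hexadecimal, padded to 16 bits, is 0xA5A6.
Split into bytes (most-significant first): A5 A6.
In little-endian order the low byte comes first in memory.
So at ascending addresses the bytes are A6 A5.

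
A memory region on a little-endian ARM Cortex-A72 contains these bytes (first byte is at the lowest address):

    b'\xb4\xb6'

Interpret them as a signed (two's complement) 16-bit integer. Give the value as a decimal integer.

In little-endian order the low byte comes first in memory.
Reassemble most-significant byte first: B6 B4 → 0xB6B4.
Top bit is set, so as a signed 16-bit value this is 0xB6B4 − 2^16 = -18764.

-18764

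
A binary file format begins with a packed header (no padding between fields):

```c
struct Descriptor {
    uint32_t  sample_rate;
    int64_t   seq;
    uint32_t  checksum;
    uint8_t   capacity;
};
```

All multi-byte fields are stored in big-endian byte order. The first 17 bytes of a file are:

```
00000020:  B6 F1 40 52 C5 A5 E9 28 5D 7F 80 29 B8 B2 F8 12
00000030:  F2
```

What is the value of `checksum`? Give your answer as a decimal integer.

3098736658

`checksum` follows `sample_rate` (4 B), `seq` (8 B), so it starts at offset 4 + 8 = 12 and occupies 4 bytes.
Bytes at offsets 12..15: B8 B2 F8 12.
Big-endian: lowest address holds the most-significant byte.
The bytes are already most-significant first: 0xB8B2F812.
0xB8B2F812 = 3098736658.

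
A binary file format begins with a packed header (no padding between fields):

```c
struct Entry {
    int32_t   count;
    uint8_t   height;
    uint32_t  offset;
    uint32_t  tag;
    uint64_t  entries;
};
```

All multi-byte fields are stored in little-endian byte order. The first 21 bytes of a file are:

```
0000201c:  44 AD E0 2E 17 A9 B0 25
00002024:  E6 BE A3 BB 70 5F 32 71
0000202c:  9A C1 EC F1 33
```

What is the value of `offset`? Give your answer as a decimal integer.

3861229737

`offset` follows `count` (4 B), `height` (1 B), so it starts at offset 4 + 1 = 5 and occupies 4 bytes.
Bytes at offsets 5..8: A9 B0 25 E6.
Little-endian: lowest address holds the least-significant byte.
Reassemble most-significant byte first: E6 25 B0 A9 → 0xE625B0A9.
0xE625B0A9 = 3861229737.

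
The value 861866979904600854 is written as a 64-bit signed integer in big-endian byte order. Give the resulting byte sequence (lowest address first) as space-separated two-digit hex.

0B F5 F7 73 AC DA 3B 16

861866979904600854 in hexadecimal, padded to 64 bits, is 0x0BF5F773ACDA3B16.
Split into bytes (most-significant first): 0B F5 F7 73 AC DA 3B 16.
Big-endian: lowest address holds the most-significant byte.
So the memory order matches the most-significant-first order: 0B F5 F7 73 AC DA 3B 16.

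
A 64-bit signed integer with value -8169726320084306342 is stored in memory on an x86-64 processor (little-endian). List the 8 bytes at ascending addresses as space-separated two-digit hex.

Two's complement of -8169726320084306342 in 64 bits: 8169726320084306342 = 0x7160B2CD94C8C9A6; invert → 0x8E9F4D326B373659; add 1 → 0x8E9F4D326B37365A.
Split into bytes (most-significant first): 8E 9F 4D 32 6B 37 36 5A.
Little-endian: lowest address holds the least-significant byte.
So at ascending addresses the bytes are 5A 36 37 6B 32 4D 9F 8E.

5A 36 37 6B 32 4D 9F 8E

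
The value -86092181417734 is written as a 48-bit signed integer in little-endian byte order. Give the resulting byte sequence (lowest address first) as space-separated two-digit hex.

FA D0 1B 1A B3 B1

Two's complement of -86092181417734 in 48 bits: 86092181417734 = 0x4E4CE5E42F06; invert → 0xB1B31A1BD0F9; add 1 → 0xB1B31A1BD0FA.
Split into bytes (most-significant first): B1 B3 1A 1B D0 FA.
In little-endian order the low byte comes first in memory.
So at ascending addresses the bytes are FA D0 1B 1A B3 B1.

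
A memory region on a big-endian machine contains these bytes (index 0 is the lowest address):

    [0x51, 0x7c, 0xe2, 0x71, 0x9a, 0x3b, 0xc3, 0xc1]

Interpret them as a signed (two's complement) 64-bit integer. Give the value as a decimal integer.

In big-endian order the high byte comes first in memory.
The bytes are already most-significant first: 0x517CE2719A3BC3C1.
0x517CE2719A3BC3C1 = 5871816991731073985.

5871816991731073985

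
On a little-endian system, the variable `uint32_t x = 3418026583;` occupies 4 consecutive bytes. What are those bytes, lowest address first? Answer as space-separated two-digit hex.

3418026583 in hexadecimal, padded to 32 bits, is 0xCBBAF257.
Split into bytes (most-significant first): CB BA F2 57.
Little-endian stores the least-significant byte at the lowest address.
So at ascending addresses the bytes are 57 F2 BA CB.

57 F2 BA CB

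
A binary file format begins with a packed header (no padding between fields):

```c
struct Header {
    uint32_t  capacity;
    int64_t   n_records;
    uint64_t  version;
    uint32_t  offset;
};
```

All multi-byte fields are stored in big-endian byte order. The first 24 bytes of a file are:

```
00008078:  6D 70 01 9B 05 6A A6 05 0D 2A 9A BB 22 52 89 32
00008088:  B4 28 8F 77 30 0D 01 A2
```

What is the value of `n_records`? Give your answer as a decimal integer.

390306858346912443

`n_records` follows `capacity` (4 bytes), so it starts at byte offset 4 and occupies 8 bytes.
Bytes at offsets 4..11: 05 6A A6 05 0D 2A 9A BB.
Big-endian: lowest address holds the most-significant byte.
The bytes are already most-significant first: 0x056AA6050D2A9ABB.
0x056AA6050D2A9ABB = 390306858346912443.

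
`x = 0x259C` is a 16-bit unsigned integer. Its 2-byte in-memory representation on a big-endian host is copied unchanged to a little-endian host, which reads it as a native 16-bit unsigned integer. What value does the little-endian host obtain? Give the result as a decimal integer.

Stored big-endian, the bytes at ascending addresses are 25 9C.
Read back as little-endian, the first byte is least significant, giving 0x9C25.
0x9C25 = 39973.

39973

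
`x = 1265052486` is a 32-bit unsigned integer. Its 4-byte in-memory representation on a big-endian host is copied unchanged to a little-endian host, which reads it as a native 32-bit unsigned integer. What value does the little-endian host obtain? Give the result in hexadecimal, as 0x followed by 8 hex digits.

1265052486 in 32-bit hexadecimal is 0x4B672B46.
Stored big-endian, the bytes at ascending addresses are 4B 67 2B 46.
Read back as little-endian, the first byte is least significant, giving 0x462B674B.

0x462B674B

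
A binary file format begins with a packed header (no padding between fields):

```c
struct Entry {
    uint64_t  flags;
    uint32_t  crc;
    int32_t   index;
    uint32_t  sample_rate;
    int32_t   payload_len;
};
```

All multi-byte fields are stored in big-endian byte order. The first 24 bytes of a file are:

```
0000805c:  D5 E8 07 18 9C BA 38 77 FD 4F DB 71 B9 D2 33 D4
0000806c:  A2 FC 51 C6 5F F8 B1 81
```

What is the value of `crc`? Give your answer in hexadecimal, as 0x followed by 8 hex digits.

0xFD4FDB71

`crc` follows `flags` (8 bytes), so it starts at byte offset 8 and occupies 4 bytes.
Bytes at offsets 8..11: FD 4F DB 71.
In big-endian order the high byte comes first in memory.
The bytes are already most-significant first: 0xFD4FDB71.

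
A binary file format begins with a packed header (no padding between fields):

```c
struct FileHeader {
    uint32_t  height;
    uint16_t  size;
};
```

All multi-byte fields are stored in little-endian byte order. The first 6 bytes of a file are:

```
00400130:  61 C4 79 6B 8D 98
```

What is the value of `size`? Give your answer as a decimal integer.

`size` follows `height` (4 bytes), so it starts at byte offset 4 and occupies 2 bytes.
Bytes at offsets 4..5: 8D 98.
Little-endian: lowest address holds the least-significant byte.
Reassemble most-significant byte first: 98 8D → 0x988D.
0x988D = 39053.

39053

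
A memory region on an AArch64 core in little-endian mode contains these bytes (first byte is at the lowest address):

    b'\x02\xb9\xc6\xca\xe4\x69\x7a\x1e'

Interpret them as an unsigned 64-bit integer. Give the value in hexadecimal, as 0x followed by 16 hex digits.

In little-endian order the low byte comes first in memory.
Reassemble most-significant byte first: 1E 7A 69 E4 CA C6 B9 02 → 0x1E7A69E4CAC6B902.

0x1E7A69E4CAC6B902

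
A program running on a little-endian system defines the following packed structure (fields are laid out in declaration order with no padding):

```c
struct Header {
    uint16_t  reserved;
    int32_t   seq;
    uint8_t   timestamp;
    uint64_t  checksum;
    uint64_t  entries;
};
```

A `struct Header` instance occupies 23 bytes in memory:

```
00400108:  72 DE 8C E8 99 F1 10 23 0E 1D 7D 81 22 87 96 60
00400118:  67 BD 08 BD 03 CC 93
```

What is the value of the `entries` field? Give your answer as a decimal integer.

10649891329254713184

`entries` follows `reserved` (2 B), `seq` (4 B), `timestamp` (1 B), `checksum` (8 B), so it starts at offset 2 + 4 + 1 + 8 = 15 and occupies 8 bytes.
Bytes at offsets 15..22: 60 67 BD 08 BD 03 CC 93.
Little-endian stores the least-significant byte at the lowest address.
Reassemble most-significant byte first: 93 CC 03 BD 08 BD 67 60 → 0x93CC03BD08BD6760.
0x93CC03BD08BD6760 = 10649891329254713184.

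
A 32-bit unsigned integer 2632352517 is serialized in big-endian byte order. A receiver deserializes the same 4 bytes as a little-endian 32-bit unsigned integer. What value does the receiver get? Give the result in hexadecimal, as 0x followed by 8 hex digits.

2632352517 in 32-bit hexadecimal is 0x9CE68305.
Stored big-endian, the bytes at ascending addresses are 9C E6 83 05.
Read back as little-endian, the first byte is least significant, giving 0x0583E69C.

0x0583E69C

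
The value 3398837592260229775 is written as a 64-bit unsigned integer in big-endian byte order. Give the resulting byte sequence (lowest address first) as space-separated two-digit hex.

3398837592260229775 in hexadecimal, padded to 64 bits, is 0x2F2B18C847EA3A8F.
Split into bytes (most-significant first): 2F 2B 18 C8 47 EA 3A 8F.
Big-endian: lowest address holds the most-significant byte.
So the memory order matches the most-significant-first order: 2F 2B 18 C8 47 EA 3A 8F.

2F 2B 18 C8 47 EA 3A 8F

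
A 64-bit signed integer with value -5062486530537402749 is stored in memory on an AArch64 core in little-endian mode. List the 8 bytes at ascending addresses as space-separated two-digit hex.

Two's complement of -5062486530537402749 in 64 bits: 5062486530537402749 = 0x464190AD64E1B17D; invert → 0xB9BE6F529B1E4E82; add 1 → 0xB9BE6F529B1E4E83.
Split into bytes (most-significant first): B9 BE 6F 52 9B 1E 4E 83.
Little-endian stores the least-significant byte at the lowest address.
So at ascending addresses the bytes are 83 4E 1E 9B 52 6F BE B9.

83 4E 1E 9B 52 6F BE B9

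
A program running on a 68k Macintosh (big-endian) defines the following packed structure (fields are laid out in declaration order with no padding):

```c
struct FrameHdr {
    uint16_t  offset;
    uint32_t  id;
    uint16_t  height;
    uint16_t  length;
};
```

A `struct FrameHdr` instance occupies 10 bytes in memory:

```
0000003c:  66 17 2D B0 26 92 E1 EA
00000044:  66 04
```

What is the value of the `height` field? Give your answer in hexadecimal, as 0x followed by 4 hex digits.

`height` follows `offset` (2 B), `id` (4 B), so it starts at offset 2 + 4 = 6 and occupies 2 bytes.
Bytes at offsets 6..7: E1 EA.
Big-endian stores the most-significant byte at the lowest address.
The bytes are already most-significant first: 0xE1EA.

0xE1EA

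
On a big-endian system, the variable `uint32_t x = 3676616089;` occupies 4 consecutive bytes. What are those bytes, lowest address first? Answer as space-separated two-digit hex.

DB 24 B5 99

3676616089 in hexadecimal, padded to 32 bits, is 0xDB24B599.
Split into bytes (most-significant first): DB 24 B5 99.
Big-endian: lowest address holds the most-significant byte.
So the memory order matches the most-significant-first order: DB 24 B5 99.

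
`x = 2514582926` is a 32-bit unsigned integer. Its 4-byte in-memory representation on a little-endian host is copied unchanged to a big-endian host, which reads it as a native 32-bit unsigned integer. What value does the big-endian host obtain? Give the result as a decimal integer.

2514582926 in 32-bit hexadecimal is 0x95E17D8E.
Stored little-endian, the bytes at ascending addresses are 8E 7D E1 95.
Read back as big-endian, the last byte is least significant, giving 0x8E7DE195.
0x8E7DE195 = 2390614421.

2390614421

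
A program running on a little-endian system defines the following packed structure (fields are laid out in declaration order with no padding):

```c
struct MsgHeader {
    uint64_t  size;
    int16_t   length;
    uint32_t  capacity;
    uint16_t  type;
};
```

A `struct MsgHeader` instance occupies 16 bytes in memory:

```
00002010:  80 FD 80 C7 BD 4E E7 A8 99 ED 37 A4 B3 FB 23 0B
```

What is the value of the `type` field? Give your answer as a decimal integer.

`type` follows `size` (8 B), `length` (2 B), `capacity` (4 B), so it starts at offset 8 + 2 + 4 = 14 and occupies 2 bytes.
Bytes at offsets 14..15: 23 0B.
Little-endian: lowest address holds the least-significant byte.
Reassemble most-significant byte first: 0B 23 → 0x0B23.
0x0B23 = 2851.

2851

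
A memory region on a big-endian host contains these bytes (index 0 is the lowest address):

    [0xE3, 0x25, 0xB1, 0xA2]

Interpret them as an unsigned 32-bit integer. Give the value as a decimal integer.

3810898338

Big-endian stores the most-significant byte at the lowest address.
The bytes are already most-significant first: 0xE325B1A2.
0xE325B1A2 = 3810898338.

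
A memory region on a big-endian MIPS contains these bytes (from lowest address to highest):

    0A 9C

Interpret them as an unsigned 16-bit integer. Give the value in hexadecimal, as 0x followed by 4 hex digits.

In big-endian order the high byte comes first in memory.
The bytes are already most-significant first: 0x0A9C.

0x0A9C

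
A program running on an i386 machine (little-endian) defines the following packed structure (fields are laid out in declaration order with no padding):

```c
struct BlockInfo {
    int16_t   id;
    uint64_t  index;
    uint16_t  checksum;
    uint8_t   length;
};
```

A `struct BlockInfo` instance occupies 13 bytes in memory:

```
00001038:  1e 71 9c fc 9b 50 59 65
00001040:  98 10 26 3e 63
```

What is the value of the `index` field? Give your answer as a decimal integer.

1195817135345761436

`index` follows `id` (2 bytes), so it starts at byte offset 2 and occupies 8 bytes.
Bytes at offsets 2..9: 9C FC 9B 50 59 65 98 10.
In little-endian order the low byte comes first in memory.
Reassemble most-significant byte first: 10 98 65 59 50 9B FC 9C → 0x10986559509BFC9C.
0x10986559509BFC9C = 1195817135345761436.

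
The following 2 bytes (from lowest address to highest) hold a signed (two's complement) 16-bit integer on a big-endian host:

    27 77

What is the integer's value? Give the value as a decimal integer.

Big-endian: lowest address holds the most-significant byte.
The bytes are already most-significant first: 0x2777.
0x2777 = 10103.

10103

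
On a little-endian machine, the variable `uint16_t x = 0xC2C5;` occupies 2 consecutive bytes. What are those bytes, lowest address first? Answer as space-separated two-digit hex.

C5 C2

Split into bytes (most-significant first): C2 C5.
Little-endian stores the least-significant byte at the lowest address.
So at ascending addresses the bytes are C5 C2.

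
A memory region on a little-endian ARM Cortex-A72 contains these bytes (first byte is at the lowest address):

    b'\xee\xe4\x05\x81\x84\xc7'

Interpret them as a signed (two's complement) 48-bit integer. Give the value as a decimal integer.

In little-endian order the low byte comes first in memory.
Reassemble most-significant byte first: C7 84 81 05 E4 EE → 0xC7848105E4EE.
Top bit is set, so as a signed 48-bit value this is 0xC7848105E4EE − 2^48 = -62103062453010.

-62103062453010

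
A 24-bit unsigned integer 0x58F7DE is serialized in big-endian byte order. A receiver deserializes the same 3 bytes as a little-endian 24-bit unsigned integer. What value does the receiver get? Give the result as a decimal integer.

Stored big-endian, the bytes at ascending addresses are 58 F7 DE.
Read back as little-endian, the first byte is least significant, giving 0xDEF758.
0xDEF758 = 14612312.

14612312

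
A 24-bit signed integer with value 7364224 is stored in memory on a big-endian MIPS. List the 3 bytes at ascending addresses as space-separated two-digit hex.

7364224 in hexadecimal, padded to 24 bits, is 0x705E80.
Split into bytes (most-significant first): 70 5E 80.
Big-endian stores the most-significant byte at the lowest address.
So the memory order matches the most-significant-first order: 70 5E 80.

70 5E 80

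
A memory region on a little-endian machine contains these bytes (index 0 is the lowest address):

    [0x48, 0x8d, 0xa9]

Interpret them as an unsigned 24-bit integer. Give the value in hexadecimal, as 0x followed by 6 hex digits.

0xA98D48

Little-endian stores the least-significant byte at the lowest address.
Reassemble most-significant byte first: A9 8D 48 → 0xA98D48.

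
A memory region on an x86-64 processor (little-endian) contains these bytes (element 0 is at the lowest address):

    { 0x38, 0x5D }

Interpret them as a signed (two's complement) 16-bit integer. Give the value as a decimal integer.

In little-endian order the low byte comes first in memory.
Reassemble most-significant byte first: 5D 38 → 0x5D38.
0x5D38 = 23864.

23864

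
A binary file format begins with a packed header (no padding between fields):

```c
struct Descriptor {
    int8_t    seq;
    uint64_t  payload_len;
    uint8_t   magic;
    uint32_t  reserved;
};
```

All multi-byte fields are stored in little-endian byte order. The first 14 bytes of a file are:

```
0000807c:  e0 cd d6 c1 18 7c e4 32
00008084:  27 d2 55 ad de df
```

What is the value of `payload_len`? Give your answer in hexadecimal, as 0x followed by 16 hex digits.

`payload_len` follows `seq` (1 byte), so it starts at byte offset 1 and occupies 8 bytes.
Bytes at offsets 1..8: CD D6 C1 18 7C E4 32 27.
Little-endian stores the least-significant byte at the lowest address.
Reassemble most-significant byte first: 27 32 E4 7C 18 C1 D6 CD → 0x2732E47C18C1D6CD.

0x2732E47C18C1D6CD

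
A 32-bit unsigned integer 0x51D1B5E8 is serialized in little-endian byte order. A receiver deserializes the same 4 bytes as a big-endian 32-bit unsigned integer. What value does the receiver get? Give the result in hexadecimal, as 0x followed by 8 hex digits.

Stored little-endian, the bytes at ascending addresses are E8 B5 D1 51.
Read back as big-endian, the last byte is least significant, giving 0xE8B5D151.

0xE8B5D151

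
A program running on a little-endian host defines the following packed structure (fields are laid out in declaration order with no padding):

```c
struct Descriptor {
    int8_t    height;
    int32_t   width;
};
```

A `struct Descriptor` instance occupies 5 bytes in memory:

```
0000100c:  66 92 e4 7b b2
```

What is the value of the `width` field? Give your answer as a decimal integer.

`width` follows `height` (1 byte), so it starts at byte offset 1 and occupies 4 bytes.
Bytes at offsets 1..4: 92 E4 7B B2.
Little-endian: lowest address holds the least-significant byte.
Reassemble most-significant byte first: B2 7B E4 92 → 0xB27BE492.
Top bit is set, so as a signed 32-bit value this is 0xB27BE492 − 2^32 = -1300503406.

-1300503406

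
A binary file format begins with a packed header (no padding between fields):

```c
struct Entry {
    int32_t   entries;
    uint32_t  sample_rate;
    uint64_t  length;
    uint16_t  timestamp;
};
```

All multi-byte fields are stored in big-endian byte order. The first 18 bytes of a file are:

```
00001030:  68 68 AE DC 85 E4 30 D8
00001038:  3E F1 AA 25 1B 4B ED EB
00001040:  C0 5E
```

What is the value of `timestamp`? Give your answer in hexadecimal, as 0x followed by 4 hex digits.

`timestamp` follows `entries` (4 B), `sample_rate` (4 B), `length` (8 B), so it starts at offset 4 + 4 + 8 = 16 and occupies 2 bytes.
Bytes at offsets 16..17: C0 5E.
Big-endian stores the most-significant byte at the lowest address.
The bytes are already most-significant first: 0xC05E.

0xC05E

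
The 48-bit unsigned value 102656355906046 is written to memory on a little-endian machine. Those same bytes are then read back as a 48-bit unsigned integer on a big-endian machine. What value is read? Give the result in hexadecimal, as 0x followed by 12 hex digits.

102656355906046 in 48-bit hexadecimal is 0x5D5D8BA0B1FE.
Stored little-endian, the bytes at ascending addresses are FE B1 A0 8B 5D 5D.
Read back as big-endian, the last byte is least significant, giving 0xFEB1A08B5D5D.

0xFEB1A08B5D5D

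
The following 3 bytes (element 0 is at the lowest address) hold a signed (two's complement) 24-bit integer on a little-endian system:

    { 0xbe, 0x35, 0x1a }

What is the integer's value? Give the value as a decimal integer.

Little-endian stores the least-significant byte at the lowest address.
Reassemble most-significant byte first: 1A 35 BE → 0x1A35BE.
0x1A35BE = 1717694.

1717694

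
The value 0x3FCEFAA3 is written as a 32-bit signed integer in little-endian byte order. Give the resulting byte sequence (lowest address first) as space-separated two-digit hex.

Split into bytes (most-significant first): 3F CE FA A3.
In little-endian order the low byte comes first in memory.
So at ascending addresses the bytes are A3 FA CE 3F.

A3 FA CE 3F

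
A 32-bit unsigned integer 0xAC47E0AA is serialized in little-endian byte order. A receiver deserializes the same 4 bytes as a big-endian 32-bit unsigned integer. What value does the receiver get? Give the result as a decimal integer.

Stored little-endian, the bytes at ascending addresses are AA E0 47 AC.
Read back as big-endian, the last byte is least significant, giving 0xAAE047AC.
0xAAE047AC = 2866825132.

2866825132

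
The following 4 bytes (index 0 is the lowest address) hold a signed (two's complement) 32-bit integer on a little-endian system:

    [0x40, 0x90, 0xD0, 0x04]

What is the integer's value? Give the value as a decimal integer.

80777280

In little-endian order the low byte comes first in memory.
Reassemble most-significant byte first: 04 D0 90 40 → 0x04D09040.
0x04D09040 = 80777280.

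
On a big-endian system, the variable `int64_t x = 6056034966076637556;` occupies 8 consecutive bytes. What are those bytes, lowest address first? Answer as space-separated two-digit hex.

54 0B 5B B7 24 57 C1 74

6056034966076637556 in hexadecimal, padded to 64 bits, is 0x540B5BB72457C174.
Split into bytes (most-significant first): 54 0B 5B B7 24 57 C1 74.
Big-endian stores the most-significant byte at the lowest address.
So the memory order matches the most-significant-first order: 54 0B 5B B7 24 57 C1 74.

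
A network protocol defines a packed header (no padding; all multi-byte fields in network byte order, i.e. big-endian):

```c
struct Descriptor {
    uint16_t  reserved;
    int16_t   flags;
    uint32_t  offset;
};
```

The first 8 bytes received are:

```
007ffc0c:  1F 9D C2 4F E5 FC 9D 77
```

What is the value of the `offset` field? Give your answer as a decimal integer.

3858537847

`offset` follows `reserved` (2 B), `flags` (2 B), so it starts at offset 2 + 2 = 4 and occupies 4 bytes.
Bytes at offsets 4..7: E5 FC 9D 77.
Big-endian stores the most-significant byte at the lowest address.
The bytes are already most-significant first: 0xE5FC9D77.
0xE5FC9D77 = 3858537847.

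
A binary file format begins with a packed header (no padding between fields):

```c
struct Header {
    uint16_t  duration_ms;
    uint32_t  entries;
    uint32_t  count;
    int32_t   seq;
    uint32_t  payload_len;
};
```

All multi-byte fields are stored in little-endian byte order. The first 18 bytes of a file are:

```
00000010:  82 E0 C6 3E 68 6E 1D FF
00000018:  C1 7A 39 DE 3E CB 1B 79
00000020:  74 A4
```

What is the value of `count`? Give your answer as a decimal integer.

2059534109

`count` follows `duration_ms` (2 B), `entries` (4 B), so it starts at offset 2 + 4 = 6 and occupies 4 bytes.
Bytes at offsets 6..9: 1D FF C1 7A.
Little-endian stores the least-significant byte at the lowest address.
Reassemble most-significant byte first: 7A C1 FF 1D → 0x7AC1FF1D.
0x7AC1FF1D = 2059534109.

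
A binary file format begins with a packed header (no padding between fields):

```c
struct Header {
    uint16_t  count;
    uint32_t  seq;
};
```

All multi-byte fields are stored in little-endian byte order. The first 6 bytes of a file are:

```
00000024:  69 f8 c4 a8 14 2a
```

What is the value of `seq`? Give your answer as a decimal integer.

`seq` follows `count` (2 bytes), so it starts at byte offset 2 and occupies 4 bytes.
Bytes at offsets 2..5: C4 A8 14 2A.
Little-endian: lowest address holds the least-significant byte.
Reassemble most-significant byte first: 2A 14 A8 C4 → 0x2A14A8C4.
0x2A14A8C4 = 705996996.

705996996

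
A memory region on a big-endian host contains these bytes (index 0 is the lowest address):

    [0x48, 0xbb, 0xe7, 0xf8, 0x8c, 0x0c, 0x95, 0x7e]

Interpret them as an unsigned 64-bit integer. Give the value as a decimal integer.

5241037646063244670

In big-endian order the high byte comes first in memory.
The bytes are already most-significant first: 0x48BBE7F88C0C957E.
0x48BBE7F88C0C957E = 5241037646063244670.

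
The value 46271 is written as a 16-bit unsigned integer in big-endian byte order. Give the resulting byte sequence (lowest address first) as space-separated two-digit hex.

46271 in hexadecimal, padded to 16 bits, is 0xB4BF.
Split into bytes (most-significant first): B4 BF.
Big-endian: lowest address holds the most-significant byte.
So the memory order matches the most-significant-first order: B4 BF.

B4 BF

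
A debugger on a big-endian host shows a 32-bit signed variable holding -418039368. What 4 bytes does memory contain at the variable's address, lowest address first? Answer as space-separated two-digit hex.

Two's complement of -418039368 in 32 bits: 418039368 = 0x18EAC648; invert → 0xE71539B7; add 1 → 0xE71539B8.
Split into bytes (most-significant first): E7 15 39 B8.
In big-endian order the high byte comes first in memory.
So the memory order matches the most-significant-first order: E7 15 39 B8.

E7 15 39 B8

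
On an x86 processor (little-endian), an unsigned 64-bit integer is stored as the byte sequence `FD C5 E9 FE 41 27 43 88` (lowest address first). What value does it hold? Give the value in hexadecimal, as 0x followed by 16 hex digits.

0x88432741FEE9C5FD

Little-endian: lowest address holds the least-significant byte.
Reassemble most-significant byte first: 88 43 27 41 FE E9 C5 FD → 0x88432741FEE9C5FD.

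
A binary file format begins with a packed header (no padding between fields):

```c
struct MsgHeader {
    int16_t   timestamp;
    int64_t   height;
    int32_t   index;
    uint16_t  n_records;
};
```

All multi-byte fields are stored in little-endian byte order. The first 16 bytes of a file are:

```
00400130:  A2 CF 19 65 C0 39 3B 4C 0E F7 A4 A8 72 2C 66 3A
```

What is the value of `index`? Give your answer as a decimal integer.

745711780

`index` follows `timestamp` (2 B), `height` (8 B), so it starts at offset 2 + 8 = 10 and occupies 4 bytes.
Bytes at offsets 10..13: A4 A8 72 2C.
Little-endian: lowest address holds the least-significant byte.
Reassemble most-significant byte first: 2C 72 A8 A4 → 0x2C72A8A4.
0x2C72A8A4 = 745711780.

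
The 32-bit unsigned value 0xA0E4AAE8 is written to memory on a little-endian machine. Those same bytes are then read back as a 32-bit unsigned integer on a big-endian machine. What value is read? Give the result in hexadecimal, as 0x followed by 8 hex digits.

Stored little-endian, the bytes at ascending addresses are E8 AA E4 A0.
Read back as big-endian, the last byte is least significant, giving 0xE8AAE4A0.

0xE8AAE4A0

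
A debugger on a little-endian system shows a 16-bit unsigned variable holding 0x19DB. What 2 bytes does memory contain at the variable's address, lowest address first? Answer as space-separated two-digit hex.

DB 19

Split into bytes (most-significant first): 19 DB.
In little-endian order the low byte comes first in memory.
So at ascending addresses the bytes are DB 19.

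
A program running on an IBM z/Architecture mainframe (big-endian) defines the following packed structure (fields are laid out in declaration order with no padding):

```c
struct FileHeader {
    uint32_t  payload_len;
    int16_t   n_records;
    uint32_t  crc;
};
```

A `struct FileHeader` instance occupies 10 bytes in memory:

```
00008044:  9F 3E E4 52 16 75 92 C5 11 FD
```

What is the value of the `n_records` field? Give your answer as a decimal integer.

5749

`n_records` follows `payload_len` (4 bytes), so it starts at byte offset 4 and occupies 2 bytes.
Bytes at offsets 4..5: 16 75.
Big-endian: lowest address holds the most-significant byte.
The bytes are already most-significant first: 0x1675.
0x1675 = 5749.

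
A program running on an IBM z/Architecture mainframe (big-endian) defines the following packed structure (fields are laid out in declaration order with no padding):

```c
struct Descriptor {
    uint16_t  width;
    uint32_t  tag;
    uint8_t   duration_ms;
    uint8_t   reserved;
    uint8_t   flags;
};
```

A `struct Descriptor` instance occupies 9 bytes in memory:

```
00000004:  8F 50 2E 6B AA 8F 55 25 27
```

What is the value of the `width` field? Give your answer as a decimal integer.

`width` is the first field, at byte offset 0, occupying 2 bytes.
Bytes at offsets 0..1: 8F 50.
Big-endian: lowest address holds the most-significant byte.
The bytes are already most-significant first: 0x8F50.
0x8F50 = 36688.

36688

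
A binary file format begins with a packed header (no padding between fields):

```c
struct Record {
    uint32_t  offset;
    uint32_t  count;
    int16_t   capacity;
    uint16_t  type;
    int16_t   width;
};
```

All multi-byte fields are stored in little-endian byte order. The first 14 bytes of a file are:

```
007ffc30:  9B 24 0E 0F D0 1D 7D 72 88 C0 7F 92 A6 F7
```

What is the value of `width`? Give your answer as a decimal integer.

-2138

`width` follows `offset` (4 B), `count` (4 B), `capacity` (2 B), `type` (2 B), so it starts at offset 4 + 4 + 2 + 2 = 12 and occupies 2 bytes.
Bytes at offsets 12..13: A6 F7.
Little-endian: lowest address holds the least-significant byte.
Reassemble most-significant byte first: F7 A6 → 0xF7A6.
Top bit is set, so as a signed 16-bit value this is 0xF7A6 − 2^16 = -2138.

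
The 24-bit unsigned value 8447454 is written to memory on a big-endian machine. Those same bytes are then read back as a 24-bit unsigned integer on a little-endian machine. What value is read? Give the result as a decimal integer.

14607744

8447454 in 24-bit hexadecimal is 0x80E5DE.
Stored big-endian, the bytes at ascending addresses are 80 E5 DE.
Read back as little-endian, the first byte is least significant, giving 0xDEE580.
0xDEE580 = 14607744.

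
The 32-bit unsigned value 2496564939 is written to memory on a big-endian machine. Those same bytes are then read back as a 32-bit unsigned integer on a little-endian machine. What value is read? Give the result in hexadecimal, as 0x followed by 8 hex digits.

2496564939 in 32-bit hexadecimal is 0x94CE8ECB.
Stored big-endian, the bytes at ascending addresses are 94 CE 8E CB.
Read back as little-endian, the first byte is least significant, giving 0xCB8ECE94.

0xCB8ECE94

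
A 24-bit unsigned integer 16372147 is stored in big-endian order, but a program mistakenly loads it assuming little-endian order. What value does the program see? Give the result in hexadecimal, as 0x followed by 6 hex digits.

0xB3D1F9

16372147 in 24-bit hexadecimal is 0xF9D1B3.
Stored big-endian, the bytes at ascending addresses are F9 D1 B3.
Read back as little-endian, the first byte is least significant, giving 0xB3D1F9.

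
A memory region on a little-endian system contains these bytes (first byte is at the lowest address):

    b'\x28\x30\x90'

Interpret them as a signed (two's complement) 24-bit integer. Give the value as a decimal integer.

-7327704

Little-endian: lowest address holds the least-significant byte.
Reassemble most-significant byte first: 90 30 28 → 0x903028.
Top bit is set, so as a signed 24-bit value this is 0x903028 − 2^24 = -7327704.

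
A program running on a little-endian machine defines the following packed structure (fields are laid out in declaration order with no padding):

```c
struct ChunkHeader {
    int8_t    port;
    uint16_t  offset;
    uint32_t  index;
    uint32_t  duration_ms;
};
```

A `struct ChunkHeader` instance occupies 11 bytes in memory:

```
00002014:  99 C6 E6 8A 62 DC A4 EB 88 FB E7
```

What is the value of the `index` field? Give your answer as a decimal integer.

`index` follows `port` (1 B), `offset` (2 B), so it starts at offset 1 + 2 = 3 and occupies 4 bytes.
Bytes at offsets 3..6: 8A 62 DC A4.
In little-endian order the low byte comes first in memory.
Reassemble most-significant byte first: A4 DC 62 8A → 0xA4DC628A.
0xA4DC628A = 2765906570.

2765906570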